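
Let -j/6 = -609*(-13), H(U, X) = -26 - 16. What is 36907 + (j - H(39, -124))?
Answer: -10553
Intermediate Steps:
H(U, X) = -42
j = -47502 (j = -(-3654)*(-13) = -6*7917 = -47502)
36907 + (j - H(39, -124)) = 36907 + (-47502 - 1*(-42)) = 36907 + (-47502 + 42) = 36907 - 47460 = -10553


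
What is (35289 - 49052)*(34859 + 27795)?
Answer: -862307002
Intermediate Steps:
(35289 - 49052)*(34859 + 27795) = -13763*62654 = -862307002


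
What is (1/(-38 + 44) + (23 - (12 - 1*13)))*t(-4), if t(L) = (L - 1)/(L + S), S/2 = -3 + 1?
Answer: 725/48 ≈ 15.104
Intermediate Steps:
S = -4 (S = 2*(-3 + 1) = 2*(-2) = -4)
t(L) = (-1 + L)/(-4 + L) (t(L) = (L - 1)/(L - 4) = (-1 + L)/(-4 + L))
(1/(-38 + 44) + (23 - (12 - 1*13)))*t(-4) = (1/(-38 + 44) + (23 - (12 - 1*13)))*((-1 - 4)/(-4 - 4)) = (1/6 + (23 - (12 - 13)))*(-5/(-8)) = (1/6 + (23 - 1*(-1)))*(-1/8*(-5)) = (1/6 + (23 + 1))*(5/8) = (1/6 + 24)*(5/8) = (145/6)*(5/8) = 725/48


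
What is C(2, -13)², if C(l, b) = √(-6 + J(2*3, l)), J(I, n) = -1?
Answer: -7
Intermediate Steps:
C(l, b) = I*√7 (C(l, b) = √(-6 - 1) = √(-7) = I*√7)
C(2, -13)² = (I*√7)² = -7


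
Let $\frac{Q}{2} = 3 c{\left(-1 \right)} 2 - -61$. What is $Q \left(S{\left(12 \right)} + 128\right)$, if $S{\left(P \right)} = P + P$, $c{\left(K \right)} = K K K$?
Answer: $16720$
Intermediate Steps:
$c{\left(K \right)} = K^{3}$ ($c{\left(K \right)} = K^{2} K = K^{3}$)
$Q = 110$ ($Q = 2 \left(3 \left(-1\right)^{3} \cdot 2 - -61\right) = 2 \left(3 \left(-1\right) 2 + 61\right) = 2 \left(\left(-3\right) 2 + 61\right) = 2 \left(-6 + 61\right) = 2 \cdot 55 = 110$)
$S{\left(P \right)} = 2 P$
$Q \left(S{\left(12 \right)} + 128\right) = 110 \left(2 \cdot 12 + 128\right) = 110 \left(24 + 128\right) = 110 \cdot 152 = 16720$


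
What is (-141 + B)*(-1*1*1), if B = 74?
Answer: 67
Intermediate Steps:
(-141 + B)*(-1*1*1) = (-141 + 74)*(-1*1*1) = -(-67) = -67*(-1) = 67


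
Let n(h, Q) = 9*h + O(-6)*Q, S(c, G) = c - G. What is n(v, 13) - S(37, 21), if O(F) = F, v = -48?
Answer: -526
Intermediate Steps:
n(h, Q) = -6*Q + 9*h (n(h, Q) = 9*h - 6*Q = -6*Q + 9*h)
n(v, 13) - S(37, 21) = (-6*13 + 9*(-48)) - (37 - 1*21) = (-78 - 432) - (37 - 21) = -510 - 1*16 = -510 - 16 = -526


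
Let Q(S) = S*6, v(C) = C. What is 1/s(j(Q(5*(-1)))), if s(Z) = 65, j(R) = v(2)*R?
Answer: 1/65 ≈ 0.015385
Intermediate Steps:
Q(S) = 6*S
j(R) = 2*R
1/s(j(Q(5*(-1)))) = 1/65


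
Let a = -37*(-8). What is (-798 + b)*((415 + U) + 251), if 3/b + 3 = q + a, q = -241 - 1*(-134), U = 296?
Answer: -23797475/31 ≈ -7.6766e+5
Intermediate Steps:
q = -107 (q = -241 + 134 = -107)
a = 296
b = 1/62 (b = 3/(-3 + (-107 + 296)) = 3/(-3 + 189) = 3/186 = 3*(1/186) = 1/62 ≈ 0.016129)
(-798 + b)*((415 + U) + 251) = (-798 + 1/62)*((415 + 296) + 251) = -49475*(711 + 251)/62 = -49475/62*962 = -23797475/31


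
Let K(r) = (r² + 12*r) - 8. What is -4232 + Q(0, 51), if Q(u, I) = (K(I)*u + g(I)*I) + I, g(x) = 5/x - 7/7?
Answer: -4227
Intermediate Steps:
K(r) = -8 + r² + 12*r
g(x) = -1 + 5/x (g(x) = 5/x - 7*⅐ = 5/x - 1 = -1 + 5/x)
Q(u, I) = 5 + u*(-8 + I² + 12*I) (Q(u, I) = ((-8 + I² + 12*I)*u + ((5 - I)/I)*I) + I = (u*(-8 + I² + 12*I) + (5 - I)) + I = (5 - I + u*(-8 + I² + 12*I)) + I = 5 + u*(-8 + I² + 12*I))
-4232 + Q(0, 51) = -4232 + (5 + 0*(-8 + 51² + 12*51)) = -4232 + (5 + 0*(-8 + 2601 + 612)) = -4232 + (5 + 0*3205) = -4232 + (5 + 0) = -4232 + 5 = -4227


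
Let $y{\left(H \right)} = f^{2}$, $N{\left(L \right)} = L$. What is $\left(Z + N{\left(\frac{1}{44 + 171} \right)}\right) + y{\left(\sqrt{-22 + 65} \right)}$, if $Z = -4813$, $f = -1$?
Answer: $- \frac{1034579}{215} \approx -4812.0$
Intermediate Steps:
$y{\left(H \right)} = 1$ ($y{\left(H \right)} = \left(-1\right)^{2} = 1$)
$\left(Z + N{\left(\frac{1}{44 + 171} \right)}\right) + y{\left(\sqrt{-22 + 65} \right)} = \left(-4813 + \frac{1}{44 + 171}\right) + 1 = \left(-4813 + \frac{1}{215}\right) + 1 = - \frac{1034794}{215} + 1 = - \frac{1034579}{215}$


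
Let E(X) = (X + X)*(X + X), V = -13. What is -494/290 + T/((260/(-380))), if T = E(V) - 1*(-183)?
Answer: -2369756/1885 ≈ -1257.2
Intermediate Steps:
E(X) = 4*X**2 (E(X) = (2*X)*(2*X) = 4*X**2)
T = 859 (T = 4*(-13)**2 - 1*(-183) = 4*169 + 183 = 676 + 183 = 859)
-494/290 + T/((260/(-380))) = -494/290 + 859/((260/(-380))) = -494*1/290 + 859/((260*(-1/380))) = -247/145 + 859/(-13/19) = -247/145 + 859*(-19/13) = -247/145 - 16321/13 = -2369756/1885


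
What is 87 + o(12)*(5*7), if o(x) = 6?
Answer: 297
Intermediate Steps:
87 + o(12)*(5*7) = 87 + 6*(5*7) = 87 + 6*35 = 87 + 210 = 297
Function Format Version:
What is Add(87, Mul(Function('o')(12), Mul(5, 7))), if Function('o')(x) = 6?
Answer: 297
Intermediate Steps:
Add(87, Mul(Function('o')(12), Mul(5, 7))) = Add(87, Mul(6, Mul(5, 7))) = Add(87, Mul(6, 35)) = Add(87, 210) = 297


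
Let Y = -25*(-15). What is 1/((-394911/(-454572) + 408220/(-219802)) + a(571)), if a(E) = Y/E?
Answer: -3169552313268/1051406834971 ≈ -3.0146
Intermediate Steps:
Y = 375
a(E) = 375/E
1/((-394911/(-454572) + 408220/(-219802)) + a(571)) = 1/((-394911/(-454572) + 408220/(-219802)) + 375/571) = 1/((-394911*(-1/454572) + 408220*(-1/219802)) + 375*(1/571)) = 1/((43879/50508 - 204110/109901) + 375/571) = 1/(-5486841901/5550879708 + 375/571) = 1/(-1051406834971/3169552313268) = -3169552313268/1051406834971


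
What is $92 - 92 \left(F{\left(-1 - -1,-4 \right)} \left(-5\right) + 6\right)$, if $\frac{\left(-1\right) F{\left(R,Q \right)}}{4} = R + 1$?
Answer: $-2300$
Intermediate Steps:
$F{\left(R,Q \right)} = -4 - 4 R$ ($F{\left(R,Q \right)} = - 4 \left(R + 1\right) = - 4 \left(1 + R\right) = -4 - 4 R$)
$92 - 92 \left(F{\left(-1 - -1,-4 \right)} \left(-5\right) + 6\right) = 92 - 92 \left(\left(-4 - 4 \left(-1 - -1\right)\right) \left(-5\right) + 6\right) = 92 - 92 \left(\left(-4 - 4 \left(-1 + 1\right)\right) \left(-5\right) + 6\right) = 92 - 92 \left(\left(-4 - 0\right) \left(-5\right) + 6\right) = 92 - 92 \left(\left(-4 + 0\right) \left(-5\right) + 6\right) = 92 - 92 \left(\left(-4\right) \left(-5\right) + 6\right) = 92 - 92 \left(20 + 6\right) = 92 - 2392 = -2300$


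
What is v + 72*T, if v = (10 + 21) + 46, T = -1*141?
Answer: -10075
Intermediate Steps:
T = -141
v = 77 (v = 31 + 46 = 77)
v + 72*T = 77 + 72*(-141) = 77 - 10152 = -10075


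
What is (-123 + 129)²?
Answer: 36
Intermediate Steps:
(-123 + 129)² = 6² = 36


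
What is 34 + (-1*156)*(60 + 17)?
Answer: -11978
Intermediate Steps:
34 + (-1*156)*(60 + 17) = 34 - 156*77 = 34 - 12012 = -11978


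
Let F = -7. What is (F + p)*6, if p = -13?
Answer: -120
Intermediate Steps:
(F + p)*6 = (-7 - 13)*6 = -20*6 = -120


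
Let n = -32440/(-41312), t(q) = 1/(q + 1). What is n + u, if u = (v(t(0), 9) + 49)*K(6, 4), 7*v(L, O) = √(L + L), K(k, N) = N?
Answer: 1016199/5164 + 4*√2/7 ≈ 197.59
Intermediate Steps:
t(q) = 1/(1 + q)
v(L, O) = √2*√L/7 (v(L, O) = √(L + L)/7 = √(2*L)/7 = (√2*√L)/7 = √2*√L/7)
u = 196 + 4*√2/7 (u = (√2*√(1/(1 + 0))/7 + 49)*4 = (√2*√(1/1)/7 + 49)*4 = (√2*√1/7 + 49)*4 = ((⅐)*√2*1 + 49)*4 = (√2/7 + 49)*4 = (49 + √2/7)*4 = 196 + 4*√2/7 ≈ 196.81)
n = 4055/5164 (n = -32440*(-1/41312) = 4055/5164 ≈ 0.78524)
n + u = 4055/5164 + (196 + 4*√2/7) = 1016199/5164 + 4*√2/7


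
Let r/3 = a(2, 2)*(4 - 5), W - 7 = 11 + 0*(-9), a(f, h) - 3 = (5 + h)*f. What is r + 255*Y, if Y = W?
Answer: 4539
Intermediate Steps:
a(f, h) = 3 + f*(5 + h) (a(f, h) = 3 + (5 + h)*f = 3 + f*(5 + h))
W = 18 (W = 7 + (11 + 0*(-9)) = 7 + (11 + 0) = 7 + 11 = 18)
Y = 18
r = -51 (r = 3*((3 + 5*2 + 2*2)*(4 - 5)) = 3*((3 + 10 + 4)*(-1)) = 3*(17*(-1)) = 3*(-17) = -51)
r + 255*Y = -51 + 255*18 = -51 + 4590 = 4539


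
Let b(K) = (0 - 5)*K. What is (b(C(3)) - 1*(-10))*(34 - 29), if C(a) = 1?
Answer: 25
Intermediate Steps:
b(K) = -5*K
(b(C(3)) - 1*(-10))*(34 - 29) = (-5*1 - 1*(-10))*(34 - 29) = (-5 + 10)*5 = 5*5 = 25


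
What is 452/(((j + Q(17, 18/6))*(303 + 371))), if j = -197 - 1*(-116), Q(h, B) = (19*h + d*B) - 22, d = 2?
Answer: 1/337 ≈ 0.0029674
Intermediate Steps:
Q(h, B) = -22 + 2*B + 19*h (Q(h, B) = (19*h + 2*B) - 22 = (2*B + 19*h) - 22 = -22 + 2*B + 19*h)
j = -81 (j = -197 + 116 = -81)
452/(((j + Q(17, 18/6))*(303 + 371))) = 452/(((-81 + (-22 + 2*(18/6) + 19*17))*(303 + 371))) = 452/(((-81 + (-22 + 2*(18*(⅙)) + 323))*674)) = 452/(((-81 + (-22 + 2*3 + 323))*674)) = 452/(((-81 + (-22 + 6 + 323))*674)) = 452/(((-81 + 307)*674)) = 452/((226*674)) = 452/152324 = 452*(1/152324) = 1/337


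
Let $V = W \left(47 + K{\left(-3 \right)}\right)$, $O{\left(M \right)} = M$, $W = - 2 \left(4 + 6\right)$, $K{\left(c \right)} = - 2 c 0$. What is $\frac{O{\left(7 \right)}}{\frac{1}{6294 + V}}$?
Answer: $37478$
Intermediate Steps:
$K{\left(c \right)} = 0$
$W = -20$ ($W = \left(-2\right) 10 = -20$)
$V = -940$ ($V = - 20 \left(47 + 0\right) = \left(-20\right) 47 = -940$)
$\frac{O{\left(7 \right)}}{\frac{1}{6294 + V}} = \frac{7}{\frac{1}{6294 - 940}} = \frac{7}{\frac{1}{5354}} = 7 \frac{1}{\frac{1}{5354}} = 7 \cdot 5354 = 37478$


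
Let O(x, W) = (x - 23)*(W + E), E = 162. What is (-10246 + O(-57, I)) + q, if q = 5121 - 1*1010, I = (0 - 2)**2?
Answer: -19415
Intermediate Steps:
I = 4 (I = (-2)**2 = 4)
q = 4111 (q = 5121 - 1010 = 4111)
O(x, W) = (-23 + x)*(162 + W) (O(x, W) = (x - 23)*(W + 162) = (-23 + x)*(162 + W))
(-10246 + O(-57, I)) + q = (-10246 + (-3726 - 23*4 + 162*(-57) + 4*(-57))) + 4111 = (-10246 + (-3726 - 92 - 9234 - 228)) + 4111 = (-10246 - 13280) + 4111 = -23526 + 4111 = -19415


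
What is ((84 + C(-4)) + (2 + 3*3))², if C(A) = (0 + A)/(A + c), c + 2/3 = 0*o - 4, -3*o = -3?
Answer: 1540081/169 ≈ 9112.9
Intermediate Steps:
o = 1 (o = -⅓*(-3) = 1)
c = -14/3 (c = -⅔ + (0*1 - 4) = -⅔ + (0 - 4) = -⅔ - 4 = -14/3 ≈ -4.6667)
C(A) = A/(-14/3 + A) (C(A) = (0 + A)/(A - 14/3) = A/(-14/3 + A))
((84 + C(-4)) + (2 + 3*3))² = ((84 + 3*(-4)/(-14 + 3*(-4))) + (2 + 3*3))² = ((84 + 3*(-4)/(-14 - 12)) + (2 + 9))² = ((84 + 3*(-4)/(-26)) + 11)² = ((84 + 3*(-4)*(-1/26)) + 11)² = ((84 + 6/13) + 11)² = (1098/13 + 11)² = (1241/13)² = 1540081/169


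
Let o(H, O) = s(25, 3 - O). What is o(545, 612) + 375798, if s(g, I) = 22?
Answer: 375820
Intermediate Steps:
o(H, O) = 22
o(545, 612) + 375798 = 22 + 375798 = 375820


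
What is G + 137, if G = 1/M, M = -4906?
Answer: 672121/4906 ≈ 137.00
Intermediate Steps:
G = -1/4906 (G = 1/(-4906) = -1/4906 ≈ -0.00020383)
G + 137 = -1/4906 + 137 = 672121/4906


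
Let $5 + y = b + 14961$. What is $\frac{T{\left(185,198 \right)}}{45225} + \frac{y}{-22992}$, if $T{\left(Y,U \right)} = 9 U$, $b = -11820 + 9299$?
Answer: $- \frac{6437051}{12837200} \approx -0.50144$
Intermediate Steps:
$b = -2521$
$y = 12435$ ($y = -5 + \left(-2521 + 14961\right) = -5 + 12440 = 12435$)
$\frac{T{\left(185,198 \right)}}{45225} + \frac{y}{-22992} = \frac{9 \cdot 198}{45225} + \frac{12435}{-22992} = 1782 \cdot \frac{1}{45225} + 12435 \left(- \frac{1}{22992}\right) = \frac{66}{1675} - \frac{4145}{7664} = - \frac{6437051}{12837200}$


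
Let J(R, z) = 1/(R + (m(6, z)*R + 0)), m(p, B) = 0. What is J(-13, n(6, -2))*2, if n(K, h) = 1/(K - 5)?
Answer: -2/13 ≈ -0.15385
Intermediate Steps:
n(K, h) = 1/(-5 + K)
J(R, z) = 1/R (J(R, z) = 1/(R + (0*R + 0)) = 1/(R + (0 + 0)) = 1/(R + 0) = 1/R)
J(-13, n(6, -2))*2 = 2/(-13) = -1/13*2 = -2/13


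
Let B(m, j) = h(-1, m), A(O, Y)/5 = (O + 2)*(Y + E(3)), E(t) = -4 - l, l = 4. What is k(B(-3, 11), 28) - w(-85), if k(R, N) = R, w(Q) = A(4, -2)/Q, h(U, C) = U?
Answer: -77/17 ≈ -4.5294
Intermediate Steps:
E(t) = -8 (E(t) = -4 - 1*4 = -4 - 4 = -8)
A(O, Y) = 5*(-8 + Y)*(2 + O) (A(O, Y) = 5*((O + 2)*(Y - 8)) = 5*((2 + O)*(-8 + Y)) = 5*((-8 + Y)*(2 + O)) = 5*(-8 + Y)*(2 + O))
w(Q) = -300/Q (w(Q) = (-80 - 40*4 + 10*(-2) + 5*4*(-2))/Q = (-80 - 160 - 20 - 40)/Q = -300/Q)
B(m, j) = -1
k(B(-3, 11), 28) - w(-85) = -1 - (-300)/(-85) = -1 - (-300)*(-1)/85 = -1 - 1*60/17 = -1 - 60/17 = -77/17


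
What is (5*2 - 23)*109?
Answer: -1417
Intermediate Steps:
(5*2 - 23)*109 = (10 - 23)*109 = -13*109 = -1417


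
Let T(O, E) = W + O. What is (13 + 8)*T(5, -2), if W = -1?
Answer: 84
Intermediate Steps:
T(O, E) = -1 + O
(13 + 8)*T(5, -2) = (13 + 8)*(-1 + 5) = 21*4 = 84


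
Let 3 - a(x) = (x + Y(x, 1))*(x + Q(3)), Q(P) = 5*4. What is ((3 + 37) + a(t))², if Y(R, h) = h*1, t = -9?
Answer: 17161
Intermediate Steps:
Y(R, h) = h
Q(P) = 20
a(x) = 3 - (1 + x)*(20 + x) (a(x) = 3 - (x + 1)*(x + 20) = 3 - (1 + x)*(20 + x))
((3 + 37) + a(t))² = ((3 + 37) + (-17 - 1*(-9)² - 21*(-9)))² = (40 + (-17 - 1*81 + 189))² = (40 + (-17 - 81 + 189))² = (40 + 91)² = 131² = 17161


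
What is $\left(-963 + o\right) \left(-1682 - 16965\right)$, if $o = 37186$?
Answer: $-675450281$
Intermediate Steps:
$\left(-963 + o\right) \left(-1682 - 16965\right) = \left(-963 + 37186\right) \left(-1682 - 16965\right) = 36223 \left(-18647\right) = -675450281$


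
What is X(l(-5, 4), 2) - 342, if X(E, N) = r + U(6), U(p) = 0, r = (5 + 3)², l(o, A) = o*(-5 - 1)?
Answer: -278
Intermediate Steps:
l(o, A) = -6*o (l(o, A) = o*(-6) = -6*o)
r = 64 (r = 8² = 64)
X(E, N) = 64 (X(E, N) = 64 + 0 = 64)
X(l(-5, 4), 2) - 342 = 64 - 342 = -278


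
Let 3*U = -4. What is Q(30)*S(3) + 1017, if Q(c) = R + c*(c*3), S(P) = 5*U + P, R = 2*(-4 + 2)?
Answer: -26605/3 ≈ -8868.3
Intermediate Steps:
U = -4/3 (U = (⅓)*(-4) = -4/3 ≈ -1.3333)
R = -4 (R = 2*(-2) = -4)
S(P) = -20/3 + P (S(P) = 5*(-4/3) + P = -20/3 + P)
Q(c) = -4 + 3*c² (Q(c) = -4 + c*(c*3) = -4 + c*(3*c) = -4 + 3*c²)
Q(30)*S(3) + 1017 = (-4 + 3*30²)*(-20/3 + 3) + 1017 = (-4 + 3*900)*(-11/3) + 1017 = (-4 + 2700)*(-11/3) + 1017 = 2696*(-11/3) + 1017 = -29656/3 + 1017 = -26605/3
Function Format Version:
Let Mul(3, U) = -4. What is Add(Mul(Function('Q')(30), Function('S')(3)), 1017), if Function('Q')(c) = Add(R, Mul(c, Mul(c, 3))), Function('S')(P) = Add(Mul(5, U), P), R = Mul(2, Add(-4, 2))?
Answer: Rational(-26605, 3) ≈ -8868.3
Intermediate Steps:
U = Rational(-4, 3) (U = Mul(Rational(1, 3), -4) = Rational(-4, 3) ≈ -1.3333)
R = -4 (R = Mul(2, -2) = -4)
Function('S')(P) = Add(Rational(-20, 3), P) (Function('S')(P) = Add(Mul(5, Rational(-4, 3)), P) = Add(Rational(-20, 3), P))
Function('Q')(c) = Add(-4, Mul(3, Pow(c, 2))) (Function('Q')(c) = Add(-4, Mul(c, Mul(c, 3))) = Add(-4, Mul(c, Mul(3, c))) = Add(-4, Mul(3, Pow(c, 2))))
Add(Mul(Function('Q')(30), Function('S')(3)), 1017) = Add(Mul(Add(-4, Mul(3, Pow(30, 2))), Add(Rational(-20, 3), 3)), 1017) = Add(Mul(Add(-4, Mul(3, 900)), Rational(-11, 3)), 1017) = Add(Mul(Add(-4, 2700), Rational(-11, 3)), 1017) = Add(Mul(2696, Rational(-11, 3)), 1017) = Add(Rational(-29656, 3), 1017) = Rational(-26605, 3)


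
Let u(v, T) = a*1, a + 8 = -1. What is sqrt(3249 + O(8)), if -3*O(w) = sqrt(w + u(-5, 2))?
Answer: sqrt(29241 - 3*I)/3 ≈ 57.0 - 0.002924*I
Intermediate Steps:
a = -9 (a = -8 - 1 = -9)
u(v, T) = -9 (u(v, T) = -9*1 = -9)
O(w) = -sqrt(-9 + w)/3 (O(w) = -sqrt(w - 9)/3 = -sqrt(-9 + w)/3)
sqrt(3249 + O(8)) = sqrt(3249 - sqrt(-9 + 8)/3) = sqrt(3249 - I/3)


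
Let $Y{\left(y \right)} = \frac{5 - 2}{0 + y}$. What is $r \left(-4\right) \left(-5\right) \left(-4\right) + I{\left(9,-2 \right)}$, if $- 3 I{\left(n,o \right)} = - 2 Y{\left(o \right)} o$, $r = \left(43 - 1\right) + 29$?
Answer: $-5678$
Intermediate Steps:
$Y{\left(y \right)} = \frac{3}{y}$
$r = 71$ ($r = 42 + 29 = 71$)
$I{\left(n,o \right)} = 2$ ($I{\left(n,o \right)} = - \frac{- 2 \frac{3}{o} o}{3} = - \frac{- \frac{6}{o} o}{3} = \left(- \frac{1}{3}\right) \left(-6\right) = 2$)
$r \left(-4\right) \left(-5\right) \left(-4\right) + I{\left(9,-2 \right)} = 71 \left(-4\right) \left(-5\right) \left(-4\right) + 2 = 71 \cdot 20 \left(-4\right) + 2 = 71 \left(-80\right) + 2 = -5680 + 2 = -5678$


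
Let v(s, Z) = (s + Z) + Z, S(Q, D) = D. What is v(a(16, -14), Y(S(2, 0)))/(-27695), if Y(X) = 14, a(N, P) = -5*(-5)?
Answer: -53/27695 ≈ -0.0019137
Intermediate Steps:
a(N, P) = 25
v(s, Z) = s + 2*Z (v(s, Z) = (Z + s) + Z = s + 2*Z)
v(a(16, -14), Y(S(2, 0)))/(-27695) = (25 + 2*14)/(-27695) = (25 + 28)*(-1/27695) = 53*(-1/27695) = -53/27695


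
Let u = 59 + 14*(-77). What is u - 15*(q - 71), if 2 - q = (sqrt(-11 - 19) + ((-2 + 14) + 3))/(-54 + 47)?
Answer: -113/7 - 15*I*sqrt(30)/7 ≈ -16.143 - 11.737*I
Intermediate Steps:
u = -1019 (u = 59 - 1078 = -1019)
q = 29/7 + I*sqrt(30)/7 (q = 2 - (sqrt(-11 - 19) + ((-2 + 14) + 3))/(-54 + 47) = 2 - (sqrt(-30) + (12 + 3))/(-7) = 2 - (I*sqrt(30) + 15)*(-1)/7 = 2 - (15 + I*sqrt(30))*(-1)/7 = 2 - (-15/7 - I*sqrt(30)/7) = 2 + (15/7 + I*sqrt(30)/7) = 29/7 + I*sqrt(30)/7 ≈ 4.1429 + 0.78246*I)
u - 15*(q - 71) = -1019 - 15*((29/7 + I*sqrt(30)/7) - 71) = -1019 - 15*(-468/7 + I*sqrt(30)/7) = -1019 + (7020/7 - 15*I*sqrt(30)/7) = -113/7 - 15*I*sqrt(30)/7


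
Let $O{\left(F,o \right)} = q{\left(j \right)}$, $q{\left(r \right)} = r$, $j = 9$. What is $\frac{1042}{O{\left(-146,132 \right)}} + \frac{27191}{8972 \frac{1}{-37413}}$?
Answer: $- \frac{9146323123}{80748} \approx -1.1327 \cdot 10^{5}$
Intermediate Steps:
$O{\left(F,o \right)} = 9$
$\frac{1042}{O{\left(-146,132 \right)}} + \frac{27191}{8972 \frac{1}{-37413}} = \frac{1042}{9} + \frac{27191}{8972 \frac{1}{-37413}} = 1042 \cdot \frac{1}{9} + \frac{27191}{8972 \left(- \frac{1}{37413}\right)} = \frac{1042}{9} + \frac{27191}{- \frac{8972}{37413}} = \frac{1042}{9} + 27191 \left(- \frac{37413}{8972}\right) = \frac{1042}{9} - \frac{1017296883}{8972} = - \frac{9146323123}{80748}$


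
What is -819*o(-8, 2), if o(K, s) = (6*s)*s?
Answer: -19656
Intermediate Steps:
o(K, s) = 6*s**2
-819*o(-8, 2) = -4914*2**2 = -4914*4 = -819*24 = -19656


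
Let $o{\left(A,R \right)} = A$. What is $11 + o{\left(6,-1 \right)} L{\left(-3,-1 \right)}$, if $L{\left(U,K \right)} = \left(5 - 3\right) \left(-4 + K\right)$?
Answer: $-49$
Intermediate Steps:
$L{\left(U,K \right)} = -8 + 2 K$ ($L{\left(U,K \right)} = 2 \left(-4 + K\right) = -8 + 2 K$)
$11 + o{\left(6,-1 \right)} L{\left(-3,-1 \right)} = 11 + 6 \left(-8 + 2 \left(-1\right)\right) = 11 + 6 \left(-8 - 2\right) = 11 + 6 \left(-10\right) = 11 - 60 = -49$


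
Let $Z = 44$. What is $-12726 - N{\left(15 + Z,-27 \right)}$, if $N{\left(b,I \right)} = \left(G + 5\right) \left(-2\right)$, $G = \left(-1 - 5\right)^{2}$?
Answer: $-12644$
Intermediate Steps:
$G = 36$ ($G = \left(-6\right)^{2} = 36$)
$N{\left(b,I \right)} = -82$ ($N{\left(b,I \right)} = \left(36 + 5\right) \left(-2\right) = 41 \left(-2\right) = -82$)
$-12726 - N{\left(15 + Z,-27 \right)} = -12726 - -82 = -12726 + 82 = -12644$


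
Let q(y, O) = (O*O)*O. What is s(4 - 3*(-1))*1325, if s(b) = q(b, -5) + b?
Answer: -156350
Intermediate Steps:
q(y, O) = O³ (q(y, O) = O²*O = O³)
s(b) = -125 + b (s(b) = (-5)³ + b = -125 + b)
s(4 - 3*(-1))*1325 = (-125 + (4 - 3*(-1)))*1325 = (-125 + (4 + 3))*1325 = (-125 + 7)*1325 = -118*1325 = -156350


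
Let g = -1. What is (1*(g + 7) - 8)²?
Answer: 4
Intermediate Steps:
(1*(g + 7) - 8)² = (1*(-1 + 7) - 8)² = (1*6 - 8)² = (6 - 8)² = (-2)² = 4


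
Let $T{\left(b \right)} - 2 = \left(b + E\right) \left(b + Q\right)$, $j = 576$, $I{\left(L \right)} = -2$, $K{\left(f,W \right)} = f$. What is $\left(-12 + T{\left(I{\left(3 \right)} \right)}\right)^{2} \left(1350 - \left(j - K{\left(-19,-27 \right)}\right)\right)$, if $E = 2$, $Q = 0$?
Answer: $75500$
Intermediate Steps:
$T{\left(b \right)} = 2 + b \left(2 + b\right)$ ($T{\left(b \right)} = 2 + \left(b + 2\right) \left(b + 0\right) = 2 + \left(2 + b\right) b = 2 + b \left(2 + b\right)$)
$\left(-12 + T{\left(I{\left(3 \right)} \right)}\right)^{2} \left(1350 - \left(j - K{\left(-19,-27 \right)}\right)\right) = \left(-12 + \left(2 + \left(-2\right)^{2} + 2 \left(-2\right)\right)\right)^{2} \left(1350 - 595\right) = \left(-12 + \left(2 + 4 - 4\right)\right)^{2} \left(1350 - 595\right) = \left(-12 + 2\right)^{2} \left(1350 - 595\right) = \left(-10\right)^{2} \cdot 755 = 100 \cdot 755 = 75500$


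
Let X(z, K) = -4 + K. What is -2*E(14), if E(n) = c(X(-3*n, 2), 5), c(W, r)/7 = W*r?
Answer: 140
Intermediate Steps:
c(W, r) = 7*W*r (c(W, r) = 7*(W*r) = 7*W*r)
E(n) = -70 (E(n) = 7*(-4 + 2)*5 = 7*(-2)*5 = -70)
-2*E(14) = -2*(-70) = 140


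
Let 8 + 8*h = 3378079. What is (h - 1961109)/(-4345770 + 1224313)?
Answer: 12310801/24971656 ≈ 0.49299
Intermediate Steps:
h = 3378071/8 (h = -1 + (⅛)*3378079 = -1 + 3378079/8 = 3378071/8 ≈ 4.2226e+5)
(h - 1961109)/(-4345770 + 1224313) = (3378071/8 - 1961109)/(-4345770 + 1224313) = -12310801/8/(-3121457) = -12310801/8*(-1/3121457) = 12310801/24971656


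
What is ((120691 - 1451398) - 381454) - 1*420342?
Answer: -2132503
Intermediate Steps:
((120691 - 1451398) - 381454) - 1*420342 = (-1330707 - 381454) - 420342 = -1712161 - 420342 = -2132503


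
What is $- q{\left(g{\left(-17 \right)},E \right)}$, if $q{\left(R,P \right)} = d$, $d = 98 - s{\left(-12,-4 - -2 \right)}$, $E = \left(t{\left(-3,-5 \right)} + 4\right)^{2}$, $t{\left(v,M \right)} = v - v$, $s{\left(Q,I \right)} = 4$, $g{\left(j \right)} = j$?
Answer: $-94$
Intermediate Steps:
$t{\left(v,M \right)} = 0$
$E = 16$ ($E = \left(0 + 4\right)^{2} = 4^{2} = 16$)
$d = 94$ ($d = 98 - 4 = 94$)
$q{\left(R,P \right)} = 94$
$- q{\left(g{\left(-17 \right)},E \right)} = \left(-1\right) 94 = -94$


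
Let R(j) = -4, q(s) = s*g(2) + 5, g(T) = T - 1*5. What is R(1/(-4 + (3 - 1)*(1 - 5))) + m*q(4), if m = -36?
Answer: 248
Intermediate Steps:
g(T) = -5 + T (g(T) = T - 5 = -5 + T)
q(s) = 5 - 3*s (q(s) = s*(-5 + 2) + 5 = s*(-3) + 5 = -3*s + 5 = 5 - 3*s)
R(1/(-4 + (3 - 1)*(1 - 5))) + m*q(4) = -4 - 36*(5 - 3*4) = -4 - 36*(5 - 12) = -4 - 36*(-7) = -4 + 252 = 248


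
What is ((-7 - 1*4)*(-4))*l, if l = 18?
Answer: 792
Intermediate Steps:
((-7 - 1*4)*(-4))*l = ((-7 - 1*4)*(-4))*18 = ((-7 - 4)*(-4))*18 = -11*(-4)*18 = 44*18 = 792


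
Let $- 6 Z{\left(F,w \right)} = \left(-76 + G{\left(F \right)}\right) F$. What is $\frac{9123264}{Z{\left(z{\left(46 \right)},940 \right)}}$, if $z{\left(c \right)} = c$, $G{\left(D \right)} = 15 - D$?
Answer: $\frac{27369792}{2461} \approx 11121.0$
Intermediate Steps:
$Z{\left(F,w \right)} = - \frac{F \left(-61 - F\right)}{6}$ ($Z{\left(F,w \right)} = - \frac{\left(-76 - \left(-15 + F\right)\right) F}{6} = - \frac{\left(-61 - F\right) F}{6} = - \frac{F \left(-61 - F\right)}{6}$)
$\frac{9123264}{Z{\left(z{\left(46 \right)},940 \right)}} = \frac{9123264}{\frac{1}{6} \cdot 46 \left(61 + 46\right)} = \frac{9123264}{\frac{1}{6} \cdot 46 \cdot 107} = \frac{9123264}{\frac{2461}{3}} = 9123264 \cdot \frac{3}{2461} = \frac{27369792}{2461}$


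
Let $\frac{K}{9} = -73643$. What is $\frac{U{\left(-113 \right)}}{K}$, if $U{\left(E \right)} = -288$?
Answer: $\frac{32}{73643} \approx 0.00043453$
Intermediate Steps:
$K = -662787$ ($K = 9 \left(-73643\right) = -662787$)
$\frac{U{\left(-113 \right)}}{K} = - \frac{288}{-662787} = \left(-288\right) \left(- \frac{1}{662787}\right) = \frac{32}{73643}$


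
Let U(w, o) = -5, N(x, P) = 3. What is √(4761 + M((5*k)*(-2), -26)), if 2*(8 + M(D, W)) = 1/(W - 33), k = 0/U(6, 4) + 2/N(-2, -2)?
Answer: 3*√7353406/118 ≈ 68.942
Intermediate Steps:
k = ⅔ (k = 0/(-5) + 2/3 = 0*(-⅕) + 2*(⅓) = 0 + ⅔ = ⅔ ≈ 0.66667)
M(D, W) = -8 + 1/(2*(-33 + W)) (M(D, W) = -8 + 1/(2*(W - 33)) = -8 + 1/(2*(-33 + W)))
√(4761 + M((5*k)*(-2), -26)) = √(4761 + (529 - 16*(-26))/(2*(-33 - 26))) = √(4761 + (½)*(529 + 416)/(-59)) = √(4761 + (½)*(-1/59)*945) = √(4761 - 945/118) = √(560853/118) = 3*√7353406/118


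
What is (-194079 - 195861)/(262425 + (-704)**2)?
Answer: -389940/758041 ≈ -0.51441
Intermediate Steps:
(-194079 - 195861)/(262425 + (-704)**2) = -389940/(262425 + 495616) = -389940/758041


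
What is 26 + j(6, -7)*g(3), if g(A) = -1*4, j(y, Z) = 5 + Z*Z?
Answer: -190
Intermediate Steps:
j(y, Z) = 5 + Z²
g(A) = -4
26 + j(6, -7)*g(3) = 26 + (5 + (-7)²)*(-4) = 26 + (5 + 49)*(-4) = 26 + 54*(-4) = 26 - 216 = -190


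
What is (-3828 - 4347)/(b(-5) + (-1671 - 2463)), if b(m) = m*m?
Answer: 8175/4109 ≈ 1.9895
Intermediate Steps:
b(m) = m²
(-3828 - 4347)/(b(-5) + (-1671 - 2463)) = (-3828 - 4347)/((-5)² + (-1671 - 2463)) = -8175/(25 - 4134) = -8175/(-4109) = -8175*(-1/4109) = 8175/4109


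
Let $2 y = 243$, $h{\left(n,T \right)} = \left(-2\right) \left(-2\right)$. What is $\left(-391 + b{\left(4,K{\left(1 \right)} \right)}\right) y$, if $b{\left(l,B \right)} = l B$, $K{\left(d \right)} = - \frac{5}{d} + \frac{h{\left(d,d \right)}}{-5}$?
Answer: $- \frac{503253}{10} \approx -50325.0$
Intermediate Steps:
$h{\left(n,T \right)} = 4$
$y = \frac{243}{2}$ ($y = \frac{1}{2} \cdot 243 = \frac{243}{2} \approx 121.5$)
$K{\left(d \right)} = - \frac{4}{5} - \frac{5}{d}$ ($K{\left(d \right)} = - \frac{5}{d} + \frac{4}{-5} = - \frac{5}{d} + 4 \left(- \frac{1}{5}\right) = - \frac{5}{d} - \frac{4}{5} = - \frac{4}{5} - \frac{5}{d}$)
$b{\left(l,B \right)} = B l$
$\left(-391 + b{\left(4,K{\left(1 \right)} \right)}\right) y = \left(-391 + \left(- \frac{4}{5} - \frac{5}{1}\right) 4\right) \frac{243}{2} = \left(-391 + \left(- \frac{4}{5} - 5\right) 4\right) \frac{243}{2} = \left(-391 - \frac{116}{5}\right) \frac{243}{2} = \left(- \frac{2071}{5}\right) \frac{243}{2} = - \frac{503253}{10}$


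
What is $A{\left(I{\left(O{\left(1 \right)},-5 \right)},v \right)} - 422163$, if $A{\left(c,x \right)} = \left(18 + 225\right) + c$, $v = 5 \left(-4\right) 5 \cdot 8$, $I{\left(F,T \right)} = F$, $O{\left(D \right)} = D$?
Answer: $-421919$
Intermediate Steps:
$v = -800$ ($v = \left(-20\right) 5 \cdot 8 = \left(-100\right) 8 = -800$)
$A{\left(c,x \right)} = 243 + c$
$A{\left(I{\left(O{\left(1 \right)},-5 \right)},v \right)} - 422163 = \left(243 + 1\right) - 422163 = 244 - 422163 = -421919$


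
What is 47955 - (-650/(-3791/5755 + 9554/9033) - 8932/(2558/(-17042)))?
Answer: -263206167213959/26525394593 ≈ -9922.8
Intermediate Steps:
47955 - (-650/(-3791/5755 + 9554/9033) - 8932/(2558/(-17042))) = 47955 - (-650/(-3791*1/5755 + 9554*(1/9033)) - 8932/(2558*(-1/17042))) = 47955 - (-650/(-3791/5755 + 9554/9033) - 8932/(-1279/8521)) = 47955 - (-650/20739167/51984915 - 8932*(-8521/1279)) = 47955 - (-650*51984915/20739167 + 76109572/1279) = 47955 - (-33790194750/20739167 + 76109572/1279) = 47955 - 1*1535231464921274/26525394593 = 47955 - 1535231464921274/26525394593 = -263206167213959/26525394593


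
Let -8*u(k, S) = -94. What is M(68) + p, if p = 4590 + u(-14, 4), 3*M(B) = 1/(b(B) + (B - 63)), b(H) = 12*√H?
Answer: 539343487/117204 + 8*√17/9767 ≈ 4601.8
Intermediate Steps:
u(k, S) = 47/4 (u(k, S) = -⅛*(-94) = 47/4)
M(B) = 1/(3*(-63 + B + 12*√B)) (M(B) = 1/(3*(12*√B + (B - 63))) = 1/(3*(12*√B + (-63 + B))) = 1/(3*(-63 + B + 12*√B)))
p = 18407/4 (p = 4590 + 47/4 = 18407/4 ≈ 4601.8)
M(68) + p = 1/(3*(-63 + 68 + 12*√68)) + 18407/4 = 1/(3*(-63 + 68 + 12*(2*√17))) + 18407/4 = 1/(3*(-63 + 68 + 24*√17)) + 18407/4 = 1/(3*(5 + 24*√17)) + 18407/4 = 18407/4 + 1/(3*(5 + 24*√17))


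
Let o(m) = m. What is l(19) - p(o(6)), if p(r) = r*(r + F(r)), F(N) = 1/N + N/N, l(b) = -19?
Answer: -62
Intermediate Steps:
F(N) = 1 + 1/N (F(N) = 1/N + 1 = 1 + 1/N)
p(r) = r*(r + (1 + r)/r)
l(19) - p(o(6)) = -19 - (1 + 6 + 6**2) = -19 - (1 + 6 + 36) = -19 - 1*43 = -19 - 43 = -62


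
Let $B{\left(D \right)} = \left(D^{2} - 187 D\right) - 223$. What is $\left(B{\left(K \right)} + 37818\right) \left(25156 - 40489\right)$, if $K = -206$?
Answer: $-1817773149$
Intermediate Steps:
$B{\left(D \right)} = -223 + D^{2} - 187 D$
$\left(B{\left(K \right)} + 37818\right) \left(25156 - 40489\right) = \left(\left(-223 + \left(-206\right)^{2} - -38522\right) + 37818\right) \left(25156 - 40489\right) = \left(\left(-223 + 42436 + 38522\right) + 37818\right) \left(-15333\right) = \left(80735 + 37818\right) \left(-15333\right) = 118553 \left(-15333\right) = -1817773149$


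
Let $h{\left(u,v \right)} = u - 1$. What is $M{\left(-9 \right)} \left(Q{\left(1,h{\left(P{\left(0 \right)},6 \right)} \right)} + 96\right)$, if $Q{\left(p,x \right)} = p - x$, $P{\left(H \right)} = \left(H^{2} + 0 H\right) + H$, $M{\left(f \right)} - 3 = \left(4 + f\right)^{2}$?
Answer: $2744$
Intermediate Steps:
$M{\left(f \right)} = 3 + \left(4 + f\right)^{2}$
$P{\left(H \right)} = H + H^{2}$ ($P{\left(H \right)} = \left(H^{2} + 0\right) + H = H^{2} + H = H + H^{2}$)
$h{\left(u,v \right)} = -1 + u$
$M{\left(-9 \right)} \left(Q{\left(1,h{\left(P{\left(0 \right)},6 \right)} \right)} + 96\right) = \left(3 + \left(4 - 9\right)^{2}\right) \left(\left(1 - \left(-1 + 0 \left(1 + 0\right)\right)\right) + 96\right) = \left(3 + \left(-5\right)^{2}\right) \left(\left(1 - \left(-1 + 0 \cdot 1\right)\right) + 96\right) = \left(3 + 25\right) \left(\left(1 - \left(-1 + 0\right)\right) + 96\right) = 28 \left(\left(1 - -1\right) + 96\right) = 28 \left(\left(1 + 1\right) + 96\right) = 28 \left(2 + 96\right) = 28 \cdot 98 = 2744$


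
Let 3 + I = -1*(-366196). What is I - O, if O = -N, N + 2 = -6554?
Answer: 359637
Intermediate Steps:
I = 366193 (I = -3 - 1*(-366196) = -3 + 366196 = 366193)
N = -6556 (N = -2 - 6554 = -6556)
O = 6556 (O = -1*(-6556) = 6556)
I - O = 366193 - 1*6556 = 366193 - 6556 = 359637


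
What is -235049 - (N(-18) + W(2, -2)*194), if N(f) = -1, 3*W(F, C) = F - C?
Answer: -705920/3 ≈ -2.3531e+5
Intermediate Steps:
W(F, C) = -C/3 + F/3 (W(F, C) = (F - C)/3 = -C/3 + F/3)
-235049 - (N(-18) + W(2, -2)*194) = -235049 - (-1 + (-⅓*(-2) + (⅓)*2)*194) = -235049 - (-1 + (⅔ + ⅔)*194) = -235049 - (-1 + (4/3)*194) = -235049 - (-1 + 776/3) = -235049 - 1*773/3 = -235049 - 773/3 = -705920/3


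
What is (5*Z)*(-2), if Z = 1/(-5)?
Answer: 2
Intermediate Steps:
Z = -⅕ ≈ -0.20000
(5*Z)*(-2) = (5*(-⅕))*(-2) = -1*(-2) = 2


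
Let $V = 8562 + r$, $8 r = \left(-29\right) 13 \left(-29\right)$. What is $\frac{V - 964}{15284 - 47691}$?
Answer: $- \frac{71717}{259256} \approx -0.27663$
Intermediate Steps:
$r = \frac{10933}{8}$ ($r = \frac{\left(-29\right) 13 \left(-29\right)}{8} = \frac{\left(-377\right) \left(-29\right)}{8} = \frac{1}{8} \cdot 10933 = \frac{10933}{8} \approx 1366.6$)
$V = \frac{79429}{8}$ ($V = 8562 + \frac{10933}{8} = \frac{79429}{8} \approx 9928.6$)
$\frac{V - 964}{15284 - 47691} = \frac{\frac{79429}{8} - 964}{15284 - 47691} = \frac{71717}{8 \left(-32407\right)} = \frac{71717}{8} \left(- \frac{1}{32407}\right) = - \frac{71717}{259256}$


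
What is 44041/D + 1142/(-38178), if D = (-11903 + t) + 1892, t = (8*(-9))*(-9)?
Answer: -282014974/59576769 ≈ -4.7336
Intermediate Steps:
t = 648 (t = -72*(-9) = 648)
D = -9363 (D = (-11903 + 648) + 1892 = -11255 + 1892 = -9363)
44041/D + 1142/(-38178) = 44041/(-9363) + 1142/(-38178) = 44041*(-1/9363) + 1142*(-1/38178) = -44041/9363 - 571/19089 = -282014974/59576769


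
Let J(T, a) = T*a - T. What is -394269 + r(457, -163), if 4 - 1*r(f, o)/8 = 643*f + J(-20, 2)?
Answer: -2744885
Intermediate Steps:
J(T, a) = -T + T*a
r(f, o) = 192 - 5144*f (r(f, o) = 32 - 8*(643*f - 20*(-1 + 2)) = 32 - 8*(643*f - 20*1) = 32 - 8*(643*f - 20) = 32 - 8*(-20 + 643*f) = 32 + (160 - 5144*f) = 192 - 5144*f)
-394269 + r(457, -163) = -394269 + (192 - 5144*457) = -394269 + (192 - 2350808) = -394269 - 2350616 = -2744885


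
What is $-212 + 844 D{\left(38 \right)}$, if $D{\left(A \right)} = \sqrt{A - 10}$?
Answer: $-212 + 1688 \sqrt{7} \approx 4254.0$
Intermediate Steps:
$D{\left(A \right)} = \sqrt{-10 + A}$
$-212 + 844 D{\left(38 \right)} = -212 + 844 \sqrt{-10 + 38} = -212 + 844 \sqrt{28} = -212 + 844 \cdot 2 \sqrt{7} = -212 + 1688 \sqrt{7}$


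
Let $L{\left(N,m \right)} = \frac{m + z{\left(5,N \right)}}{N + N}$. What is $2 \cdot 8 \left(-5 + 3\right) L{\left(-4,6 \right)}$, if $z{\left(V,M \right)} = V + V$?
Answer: $64$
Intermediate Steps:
$z{\left(V,M \right)} = 2 V$
$L{\left(N,m \right)} = \frac{10 + m}{2 N}$ ($L{\left(N,m \right)} = \frac{m + 2 \cdot 5}{N + N} = \frac{m + 10}{2 N} = \left(10 + m\right) \frac{1}{2 N} = \frac{10 + m}{2 N}$)
$2 \cdot 8 \left(-5 + 3\right) L{\left(-4,6 \right)} = 2 \cdot 8 \left(-5 + 3\right) \frac{10 + 6}{2 \left(-4\right)} = 16 \left(- 2 \cdot \frac{1}{2} \left(- \frac{1}{4}\right) 16\right) = 16 \left(\left(-2\right) \left(-2\right)\right) = 16 \cdot 4 = 64$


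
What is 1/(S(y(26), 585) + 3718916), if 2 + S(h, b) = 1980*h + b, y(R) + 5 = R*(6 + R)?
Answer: 1/5356959 ≈ 1.8667e-7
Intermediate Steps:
y(R) = -5 + R*(6 + R)
S(h, b) = -2 + b + 1980*h (S(h, b) = -2 + (1980*h + b) = -2 + (b + 1980*h) = -2 + b + 1980*h)
1/(S(y(26), 585) + 3718916) = 1/((-2 + 585 + 1980*(-5 + 26² + 6*26)) + 3718916) = 1/((-2 + 585 + 1980*(-5 + 676 + 156)) + 3718916) = 1/((-2 + 585 + 1980*827) + 3718916) = 1/((-2 + 585 + 1637460) + 3718916) = 1/(1638043 + 3718916) = 1/5356959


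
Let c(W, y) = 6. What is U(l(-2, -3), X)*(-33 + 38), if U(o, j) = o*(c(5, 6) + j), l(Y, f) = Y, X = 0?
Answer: -60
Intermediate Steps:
U(o, j) = o*(6 + j)
U(l(-2, -3), X)*(-33 + 38) = (-2*(6 + 0))*(-33 + 38) = -2*6*5 = -12*5 = -60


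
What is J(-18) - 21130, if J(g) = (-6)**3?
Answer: -21346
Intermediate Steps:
J(g) = -216
J(-18) - 21130 = -216 - 21130 = -21346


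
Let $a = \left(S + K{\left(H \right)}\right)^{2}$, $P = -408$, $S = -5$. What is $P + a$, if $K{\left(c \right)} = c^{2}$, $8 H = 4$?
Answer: $- \frac{6167}{16} \approx -385.44$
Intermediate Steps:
$H = \frac{1}{2}$ ($H = \frac{1}{8} \cdot 4 = \frac{1}{2} \approx 0.5$)
$a = \frac{361}{16}$ ($a = \left(-5 + \left(\frac{1}{2}\right)^{2}\right)^{2} = \left(-5 + \frac{1}{4}\right)^{2} = \left(- \frac{19}{4}\right)^{2} = \frac{361}{16} \approx 22.563$)
$P + a = -408 + \frac{361}{16} = - \frac{6167}{16}$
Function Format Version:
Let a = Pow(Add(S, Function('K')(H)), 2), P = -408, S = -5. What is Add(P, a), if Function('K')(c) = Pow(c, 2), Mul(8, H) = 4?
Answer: Rational(-6167, 16) ≈ -385.44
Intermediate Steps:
H = Rational(1, 2) (H = Mul(Rational(1, 8), 4) = Rational(1, 2) ≈ 0.50000)
a = Rational(361, 16) (a = Pow(Add(-5, Pow(Rational(1, 2), 2)), 2) = Pow(Add(-5, Rational(1, 4)), 2) = Pow(Rational(-19, 4), 2) = Rational(361, 16) ≈ 22.563)
Add(P, a) = Add(-408, Rational(361, 16)) = Rational(-6167, 16)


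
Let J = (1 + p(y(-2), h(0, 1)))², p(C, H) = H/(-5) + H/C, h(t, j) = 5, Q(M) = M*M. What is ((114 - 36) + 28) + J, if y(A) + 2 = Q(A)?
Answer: 449/4 ≈ 112.25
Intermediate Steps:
Q(M) = M²
y(A) = -2 + A²
p(C, H) = -H/5 + H/C (p(C, H) = H*(-⅕) + H/C = -H/5 + H/C)
J = 25/4 (J = (1 + (-⅕*5 + 5/(-2 + (-2)²)))² = (1 + (-1 + 5/(-2 + 4)))² = (1 + (-1 + 5/2))² = (1 + 3/2)² = (5/2)² = 25/4 ≈ 6.2500)
((114 - 36) + 28) + J = ((114 - 36) + 28) + 25/4 = (78 + 28) + 25/4 = 106 + 25/4 = 449/4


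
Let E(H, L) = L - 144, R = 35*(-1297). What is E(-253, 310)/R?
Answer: -166/45395 ≈ -0.0036568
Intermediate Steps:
R = -45395
E(H, L) = -144 + L
E(-253, 310)/R = (-144 + 310)/(-45395) = 166*(-1/45395) = -166/45395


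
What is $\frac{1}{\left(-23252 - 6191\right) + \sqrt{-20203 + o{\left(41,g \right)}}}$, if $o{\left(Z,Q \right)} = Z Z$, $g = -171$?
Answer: $- \frac{29443}{866908771} - \frac{21 i \sqrt{42}}{866908771} \approx -3.3963 \cdot 10^{-5} - 1.5699 \cdot 10^{-7} i$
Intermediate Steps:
$o{\left(Z,Q \right)} = Z^{2}$
$\frac{1}{\left(-23252 - 6191\right) + \sqrt{-20203 + o{\left(41,g \right)}}} = \frac{1}{\left(-23252 - 6191\right) + \sqrt{-20203 + 41^{2}}} = \frac{1}{-29443 + \sqrt{-20203 + 1681}} = \frac{1}{-29443 + \sqrt{-18522}} = \frac{1}{-29443 + 21 i \sqrt{42}}$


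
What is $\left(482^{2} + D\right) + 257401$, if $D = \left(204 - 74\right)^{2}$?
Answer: $506625$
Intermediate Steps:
$D = 16900$ ($D = 130^{2} = 16900$)
$\left(482^{2} + D\right) + 257401 = \left(482^{2} + 16900\right) + 257401 = \left(232324 + 16900\right) + 257401 = 249224 + 257401 = 506625$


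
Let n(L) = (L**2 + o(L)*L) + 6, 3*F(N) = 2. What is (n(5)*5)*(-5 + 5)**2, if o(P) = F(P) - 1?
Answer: 0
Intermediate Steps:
F(N) = 2/3 (F(N) = (1/3)*2 = 2/3)
o(P) = -1/3 (o(P) = 2/3 - 1 = -1/3)
n(L) = 6 + L**2 - L/3 (n(L) = (L**2 - L/3) + 6 = 6 + L**2 - L/3)
(n(5)*5)*(-5 + 5)**2 = ((6 + 5**2 - 1/3*5)*5)*(-5 + 5)**2 = ((6 + 25 - 5/3)*5)*0**2 = ((88/3)*5)*0 = (440/3)*0 = 0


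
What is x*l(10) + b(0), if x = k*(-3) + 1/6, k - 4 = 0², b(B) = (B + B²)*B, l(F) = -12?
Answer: 142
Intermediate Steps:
b(B) = B*(B + B²)
k = 4 (k = 4 + 0² = 4 + 0 = 4)
x = -71/6 (x = 4*(-3) + 1/6 = -12 + ⅙ = -71/6 ≈ -11.833)
x*l(10) + b(0) = -71/6*(-12) + 0²*(1 + 0) = 142 + 0*1 = 142 + 0 = 142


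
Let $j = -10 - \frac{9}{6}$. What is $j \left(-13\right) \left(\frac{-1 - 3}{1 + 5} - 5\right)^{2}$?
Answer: $\frac{86411}{18} \approx 4800.6$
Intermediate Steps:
$j = - \frac{23}{2}$ ($j = -10 - 9 \cdot \frac{1}{6} = -10 - \frac{3}{2} = - \frac{23}{2} \approx -11.5$)
$j \left(-13\right) \left(\frac{-1 - 3}{1 + 5} - 5\right)^{2} = \left(- \frac{23}{2}\right) \left(-13\right) \left(\frac{-1 - 3}{1 + 5} - 5\right)^{2} = \frac{299 \left(- \frac{4}{6} - 5\right)^{2}}{2} = \frac{299 \left(\left(-4\right) \frac{1}{6} - 5\right)^{2}}{2} = \frac{299 \left(- \frac{2}{3} - 5\right)^{2}}{2} = \frac{299 \left(- \frac{17}{3}\right)^{2}}{2} = \frac{299}{2} \cdot \frac{289}{9} = \frac{86411}{18}$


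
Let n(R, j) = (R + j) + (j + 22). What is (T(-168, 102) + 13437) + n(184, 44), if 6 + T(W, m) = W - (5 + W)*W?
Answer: -13827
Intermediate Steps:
n(R, j) = 22 + R + 2*j (n(R, j) = (R + j) + (22 + j) = 22 + R + 2*j)
T(W, m) = -6 + W - W*(5 + W) (T(W, m) = -6 + (W - (5 + W)*W) = -6 + (W - W*(5 + W)) = -6 + W - W*(5 + W))
(T(-168, 102) + 13437) + n(184, 44) = ((-6 - 1*(-168)² - 4*(-168)) + 13437) + (22 + 184 + 2*44) = ((-6 - 1*28224 + 672) + 13437) + (22 + 184 + 88) = ((-6 - 28224 + 672) + 13437) + 294 = (-27558 + 13437) + 294 = -14121 + 294 = -13827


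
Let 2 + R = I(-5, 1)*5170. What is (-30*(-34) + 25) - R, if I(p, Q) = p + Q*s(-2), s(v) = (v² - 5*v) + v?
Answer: -35143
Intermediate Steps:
s(v) = v² - 4*v
I(p, Q) = p + 12*Q (I(p, Q) = p + Q*(-2*(-4 - 2)) = p + Q*(-2*(-6)) = p + Q*12 = p + 12*Q)
R = 36188 (R = -2 + (-5 + 12*1)*5170 = -2 + (-5 + 12)*5170 = -2 + 7*5170 = -2 + 36190 = 36188)
(-30*(-34) + 25) - R = (-30*(-34) + 25) - 1*36188 = (1020 + 25) - 36188 = 1045 - 36188 = -35143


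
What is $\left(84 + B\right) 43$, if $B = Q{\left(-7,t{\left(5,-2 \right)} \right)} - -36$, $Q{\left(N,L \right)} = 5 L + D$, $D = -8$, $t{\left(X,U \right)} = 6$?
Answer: $6106$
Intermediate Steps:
$Q{\left(N,L \right)} = -8 + 5 L$ ($Q{\left(N,L \right)} = 5 L - 8 = -8 + 5 L$)
$B = 58$ ($B = \left(-8 + 5 \cdot 6\right) - -36 = \left(-8 + 30\right) + 36 = 22 + 36 = 58$)
$\left(84 + B\right) 43 = \left(84 + 58\right) 43 = 142 \cdot 43 = 6106$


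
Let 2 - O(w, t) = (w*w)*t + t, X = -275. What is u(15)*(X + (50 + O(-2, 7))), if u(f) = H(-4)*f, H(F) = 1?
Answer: -3870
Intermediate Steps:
O(w, t) = 2 - t - t*w² (O(w, t) = 2 - ((w*w)*t + t) = 2 - (w²*t + t) = 2 - (t*w² + t) = 2 - (t + t*w²) = 2 + (-t - t*w²) = 2 - t - t*w²)
u(f) = f (u(f) = 1*f = f)
u(15)*(X + (50 + O(-2, 7))) = 15*(-275 + (50 + (2 - 1*7 - 1*7*(-2)²))) = 15*(-275 + (50 + (2 - 7 - 1*7*4))) = 15*(-275 + (50 + (2 - 7 - 28))) = 15*(-275 + (50 - 33)) = 15*(-275 + 17) = 15*(-258) = -3870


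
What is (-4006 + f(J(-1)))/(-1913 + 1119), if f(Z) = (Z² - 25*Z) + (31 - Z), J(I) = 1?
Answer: 2000/397 ≈ 5.0378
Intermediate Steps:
f(Z) = 31 + Z² - 26*Z
(-4006 + f(J(-1)))/(-1913 + 1119) = (-4006 + (31 + 1² - 26*1))/(-1913 + 1119) = (-4006 + (31 + 1 - 26))/(-794) = (-4006 + 6)*(-1/794) = -4000*(-1/794) = 2000/397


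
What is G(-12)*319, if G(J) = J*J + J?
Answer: 42108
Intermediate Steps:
G(J) = J + J**2 (G(J) = J**2 + J = J + J**2)
G(-12)*319 = -12*(1 - 12)*319 = -12*(-11)*319 = 132*319 = 42108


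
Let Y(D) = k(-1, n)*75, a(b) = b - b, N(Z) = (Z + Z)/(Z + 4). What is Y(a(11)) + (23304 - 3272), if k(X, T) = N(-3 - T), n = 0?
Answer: 19582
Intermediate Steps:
N(Z) = 2*Z/(4 + Z) (N(Z) = (2*Z)/(4 + Z) = 2*Z/(4 + Z))
k(X, T) = 2*(-3 - T)/(1 - T) (k(X, T) = 2*(-3 - T)/(4 + (-3 - T)) = 2*(-3 - T)/(1 - T))
a(b) = 0
Y(D) = -450 (Y(D) = (2*(3 + 0)/(-1 + 0))*75 = (2*3/(-1))*75 = (2*(-1)*3)*75 = -6*75 = -450)
Y(a(11)) + (23304 - 3272) = -450 + (23304 - 3272) = -450 + 20032 = 19582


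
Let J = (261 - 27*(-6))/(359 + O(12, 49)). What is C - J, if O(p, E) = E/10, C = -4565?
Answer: -5538755/1213 ≈ -4566.2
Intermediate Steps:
O(p, E) = E/10 (O(p, E) = E*(1/10) = E/10)
J = 1410/1213 (J = (261 - 27*(-6))/(359 + (1/10)*49) = (261 + 162)/(359 + 49/10) = 423/(3639/10) = 423*(10/3639) = 1410/1213 ≈ 1.1624)
C - J = -4565 - 1*1410/1213 = -4565 - 1410/1213 = -5538755/1213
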